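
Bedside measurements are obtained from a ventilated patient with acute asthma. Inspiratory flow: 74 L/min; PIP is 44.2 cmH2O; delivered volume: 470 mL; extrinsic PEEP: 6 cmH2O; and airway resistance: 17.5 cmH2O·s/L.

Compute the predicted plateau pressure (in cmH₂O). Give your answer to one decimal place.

22.6

Flow: 74 L/min ÷ 60 = 1.2333 L/s.
Pplat = PIP − Raw × flow = 44.2 − 17.5 × 1.2333 = 44.2 − 21.583 = 22.617 cmH2O.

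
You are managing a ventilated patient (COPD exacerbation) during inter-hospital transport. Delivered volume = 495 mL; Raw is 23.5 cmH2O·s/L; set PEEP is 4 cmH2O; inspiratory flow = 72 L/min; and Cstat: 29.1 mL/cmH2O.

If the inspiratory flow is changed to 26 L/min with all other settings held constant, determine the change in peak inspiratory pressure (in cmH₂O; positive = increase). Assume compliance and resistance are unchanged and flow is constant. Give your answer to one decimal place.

-18.0

Flow: 72 L/min ÷ 60 = 1.2 L/s.
New flow: 26 L/min ÷ 60 = 0.4333 L/s.
PIP = Vt/C + R·V̇ + PEEP (constant-flow equation of motion).
Only the resistive term changes: ΔPIP = R × ΔV̇ = 23.5 × (0.4333 − 1.2) = 23.5 × -0.7667 = -18.017 cmH2O.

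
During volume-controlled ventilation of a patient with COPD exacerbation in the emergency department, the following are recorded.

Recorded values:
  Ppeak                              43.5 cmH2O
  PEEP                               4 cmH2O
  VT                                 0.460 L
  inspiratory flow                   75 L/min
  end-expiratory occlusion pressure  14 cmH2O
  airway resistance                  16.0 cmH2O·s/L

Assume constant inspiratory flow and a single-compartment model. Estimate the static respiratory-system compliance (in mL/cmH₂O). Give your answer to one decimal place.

48.4

Flow: 75 L/min ÷ 60 = 1.25 L/s.
Total PEEP = 14 cmH2O (set 4 + intrinsic 10); this is the baseline alveolar pressure.
Equation of motion (constant flow): PIP = Vt/C + R·V̇ + PEEP.
Vt/C = PIP − R·V̇ − PEEP = 43.5 − 16.0×1.25 − 14 = 43.5 − 20.0 − 14 = 9.5 cmH2O.
C = Vt / 9.5 = 460 / 9.5 = 48.421 mL/cmH2O.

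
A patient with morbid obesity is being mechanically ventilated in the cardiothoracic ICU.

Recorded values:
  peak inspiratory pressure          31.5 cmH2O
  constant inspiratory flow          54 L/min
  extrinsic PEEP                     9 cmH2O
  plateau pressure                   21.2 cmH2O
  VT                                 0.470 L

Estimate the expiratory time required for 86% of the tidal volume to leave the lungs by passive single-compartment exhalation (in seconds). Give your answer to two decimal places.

0.87

Flow: 54 L/min ÷ 60 = 0.9 L/s.
R = (PIP − Pplat)/V̇ = (31.5 − 21.2) / 0.9 = 10.3/0.9 = 11.444 cmH2O·s/L.
C = Vt/(Pplat − PEEP) = 470.0 / (21.2 − 9) = 470.0/12.2 = 38.525 mL/cmH2O.
τ = R × C = 11.444 × 0.03853 L/cmH2O = 0.4409 s.
t = −τ·ln(1 − 0.86) = −0.4409·ln(0.14) = 0.8669 s.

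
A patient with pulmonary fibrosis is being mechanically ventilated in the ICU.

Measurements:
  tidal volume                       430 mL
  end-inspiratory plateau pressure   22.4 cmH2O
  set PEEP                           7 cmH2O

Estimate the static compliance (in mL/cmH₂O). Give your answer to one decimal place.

27.9

Cstat = Vt / (Pplat − PEEP) = 430 / (22.4 − 7) = 430 / 15.4 = 27.922 mL/cmH2O.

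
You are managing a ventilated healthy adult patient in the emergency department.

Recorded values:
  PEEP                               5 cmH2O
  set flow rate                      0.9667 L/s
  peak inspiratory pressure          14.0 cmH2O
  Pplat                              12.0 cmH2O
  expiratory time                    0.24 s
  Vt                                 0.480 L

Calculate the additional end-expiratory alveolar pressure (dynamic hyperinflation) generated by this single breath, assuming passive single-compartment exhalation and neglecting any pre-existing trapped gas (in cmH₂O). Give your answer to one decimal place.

R = (PIP − Pplat)/V̇ = (14.0 − 12.0) / 0.9667 = 2.0/0.9667 = 2.069 cmH2O·s/L.
C = Vt/(Pplat − PEEP) = 480.0 / (12.0 − 5) = 480.0/7.0 = 68.571 mL/cmH2O.
τ = R × C = 2.069 × 0.06857 L/cmH2O = 0.1419 s.
Fraction remaining = e^(−Te/τ) = e^(−0.24/0.1419) = 0.1843; trapped volume = 480.0 × 0.1843 = 88.464 mL.
Additional alveolar pressure from trapping ≈ V_trapped / C = 88.464 / 68.571 = 1.29 cmH2O.

1.3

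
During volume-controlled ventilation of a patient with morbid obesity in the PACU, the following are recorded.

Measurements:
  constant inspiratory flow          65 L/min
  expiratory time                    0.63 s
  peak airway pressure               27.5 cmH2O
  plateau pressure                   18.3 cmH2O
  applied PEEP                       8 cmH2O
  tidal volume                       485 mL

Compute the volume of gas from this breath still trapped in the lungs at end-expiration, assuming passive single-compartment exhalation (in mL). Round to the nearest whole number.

100

Flow: 65 L/min ÷ 60 = 1.0833 L/s.
R = (PIP − Pplat)/V̇ = (27.5 − 18.3) / 1.0833 = 9.2/1.0833 = 8.493 cmH2O·s/L.
C = Vt/(Pplat − PEEP) = 485.0 / (18.3 − 8) = 485.0/10.3 = 47.087 mL/cmH2O.
τ = R × C = 8.493 × 0.04709 L/cmH2O = 0.3999 s.
Fraction remaining = e^(−Te/τ) = e^(−0.63/0.3999) = 0.2069.
Trapped volume = 485.0 × 0.2069 = 100.35 mL.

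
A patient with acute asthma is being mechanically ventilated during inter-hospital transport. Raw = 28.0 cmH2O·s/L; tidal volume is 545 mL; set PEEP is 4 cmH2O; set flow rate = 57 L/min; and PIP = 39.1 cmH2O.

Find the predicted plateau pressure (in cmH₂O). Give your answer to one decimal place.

Flow: 57 L/min ÷ 60 = 0.95 L/s.
Pplat = PIP − Raw × flow = 39.1 − 28.0 × 0.95 = 39.1 − 26.6 = 12.5 cmH2O.

12.5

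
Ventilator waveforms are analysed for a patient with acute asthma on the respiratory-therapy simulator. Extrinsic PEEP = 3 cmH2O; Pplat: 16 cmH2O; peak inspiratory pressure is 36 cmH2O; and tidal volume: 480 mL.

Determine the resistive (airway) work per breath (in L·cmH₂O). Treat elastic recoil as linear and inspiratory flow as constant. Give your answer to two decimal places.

9.60

With constant inspiratory flow the resistive pressure is constant at PIP − Pplat = 36 − 16 = 20.0 cmH2O, so resistive work = 20.0 × 0.480 = 9.6 L·cmH2O.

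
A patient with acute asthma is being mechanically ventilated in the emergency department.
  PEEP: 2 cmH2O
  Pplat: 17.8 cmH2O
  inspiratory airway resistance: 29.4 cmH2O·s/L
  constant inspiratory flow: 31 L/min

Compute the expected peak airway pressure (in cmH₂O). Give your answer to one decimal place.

Flow: 31 L/min ÷ 60 = 0.5167 L/s.
PIP = Pplat + Raw × flow = 17.8 + 29.4 × 0.5167 = 17.8 + 15.191 = 32.991 cmH2O.

33.0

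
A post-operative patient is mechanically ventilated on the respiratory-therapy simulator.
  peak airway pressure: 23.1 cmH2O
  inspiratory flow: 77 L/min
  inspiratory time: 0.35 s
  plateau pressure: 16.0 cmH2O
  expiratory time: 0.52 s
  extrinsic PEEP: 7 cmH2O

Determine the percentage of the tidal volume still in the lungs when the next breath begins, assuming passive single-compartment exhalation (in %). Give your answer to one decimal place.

Flow: 77 L/min ÷ 60 = 1.2833 L/s.
Vt = flow × Ti = 1.2833 L/s × 0.35 s × 1000 mL/L = 449.16 mL.
R = (PIP − Pplat)/V̇ = (23.1 − 16.0) / 1.2833 = 7.1/1.2833 = 5.533 cmH2O·s/L.
C = Vt/(Pplat − PEEP) = 449.16 / (16.0 − 7) = 449.16/9.0 = 49.907 mL/cmH2O.
τ = R × C = 5.533 × 0.04991 L/cmH2O = 0.2762 s.
Fraction remaining at end-expiration = e^(−Te/τ) = e^(−0.52/0.2762) = 0.1522 → 15.22%.

15.2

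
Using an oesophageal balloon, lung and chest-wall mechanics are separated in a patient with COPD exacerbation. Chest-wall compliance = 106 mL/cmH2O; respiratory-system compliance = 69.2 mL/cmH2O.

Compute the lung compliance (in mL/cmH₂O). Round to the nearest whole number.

1/CL = 1/Crs − 1/Ccw.
1/CL = 1/69.2 − 1/106 = 0.005017.
CL = 199.32 mL/cmH2O.

199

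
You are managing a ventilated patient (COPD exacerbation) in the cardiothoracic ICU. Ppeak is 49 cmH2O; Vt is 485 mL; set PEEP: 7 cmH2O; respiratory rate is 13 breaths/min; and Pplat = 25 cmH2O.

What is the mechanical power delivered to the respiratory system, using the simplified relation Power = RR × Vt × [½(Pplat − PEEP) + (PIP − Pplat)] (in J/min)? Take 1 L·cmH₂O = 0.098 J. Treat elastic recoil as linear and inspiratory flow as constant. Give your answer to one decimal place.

20.4

Per-breath work = Vt × [½(Pplat−PEEP) + (PIP−Pplat)] = 0.485 × [0.5×18.0 + 24.0] = 0.485 × 33.0 = 16.005 L·cmH2O.
Power = 13 × 16.005 = 208.07 L·cmH2O/min.
× 0.098 J/(L·cmH2O) → 20.391 J/min.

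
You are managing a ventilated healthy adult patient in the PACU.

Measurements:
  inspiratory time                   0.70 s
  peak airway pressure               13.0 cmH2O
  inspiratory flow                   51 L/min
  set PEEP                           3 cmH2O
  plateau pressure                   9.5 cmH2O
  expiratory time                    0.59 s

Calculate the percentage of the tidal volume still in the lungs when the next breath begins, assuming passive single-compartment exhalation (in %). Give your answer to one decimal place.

Flow: 51 L/min ÷ 60 = 0.85 L/s.
Vt = flow × Ti = 0.85 L/s × 0.70 s × 1000 mL/L = 595.0 mL.
R = (PIP − Pplat)/V̇ = (13.0 − 9.5) / 0.85 = 3.5/0.85 = 4.118 cmH2O·s/L.
C = Vt/(Pplat − PEEP) = 595.0 / (9.5 − 3) = 595.0/6.5 = 91.538 mL/cmH2O.
τ = R × C = 4.118 × 0.09154 L/cmH2O = 0.377 s.
Fraction remaining at end-expiration = e^(−Te/τ) = e^(−0.59/0.377) = 0.2091 → 20.91%.

20.9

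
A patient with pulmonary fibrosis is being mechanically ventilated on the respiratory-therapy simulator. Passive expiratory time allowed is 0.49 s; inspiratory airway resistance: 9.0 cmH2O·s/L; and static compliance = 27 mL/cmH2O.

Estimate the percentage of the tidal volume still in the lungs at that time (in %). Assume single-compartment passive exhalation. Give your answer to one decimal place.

13.3

τ = R × C = 9.0 × 27 mL/cmH2O = 9.0 × 0.027 L/cmH2O = 0.243 s.
Passive exhalation: V(t)/V₀ = e^(−t/τ) = e^(−0.49/0.243) = 0.1331.
Fraction remaining = 0.1331 → 13.31%.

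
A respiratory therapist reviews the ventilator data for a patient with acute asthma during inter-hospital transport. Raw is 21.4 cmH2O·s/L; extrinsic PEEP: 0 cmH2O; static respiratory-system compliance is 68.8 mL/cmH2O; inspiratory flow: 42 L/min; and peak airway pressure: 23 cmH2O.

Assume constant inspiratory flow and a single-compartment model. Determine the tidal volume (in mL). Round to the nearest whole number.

Flow: 42 L/min ÷ 60 = 0.7 L/s.
Equation of motion (constant flow): PIP = Vt/C + R·V̇ + PEEP.
Vt/C = PIP − R·V̇ − PEEP = 23 − 14.98 − 0 = 8.02 cmH2O.
Vt = C × 8.02 = 68.8 × 8.02 = 551.78 mL.

552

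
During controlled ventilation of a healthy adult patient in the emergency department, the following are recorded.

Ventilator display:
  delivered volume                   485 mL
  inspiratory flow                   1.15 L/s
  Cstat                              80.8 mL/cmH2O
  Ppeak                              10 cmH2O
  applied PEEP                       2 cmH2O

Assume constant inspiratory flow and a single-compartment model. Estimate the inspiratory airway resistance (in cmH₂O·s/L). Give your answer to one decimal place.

1.7

Equation of motion (constant flow): PIP = Vt/C + R·V̇ + PEEP.
R·V̇ = PIP − Vt/C − PEEP = 10 − 485/80.8 − 2 = 10 − 6.002 − 2 = 1.998 cmH2O.
R = 1.998 / 1.15 = 1.737 cmH2O·s/L.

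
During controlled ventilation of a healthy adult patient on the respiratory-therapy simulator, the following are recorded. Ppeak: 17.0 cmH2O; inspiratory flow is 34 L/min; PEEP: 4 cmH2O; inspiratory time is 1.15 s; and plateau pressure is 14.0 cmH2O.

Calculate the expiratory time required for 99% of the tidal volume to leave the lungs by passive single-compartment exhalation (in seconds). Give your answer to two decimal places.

1.59

Flow: 34 L/min ÷ 60 = 0.5667 L/s.
Vt = flow × Ti = 0.5667 L/s × 1.15 s × 1000 mL/L = 651.71 mL.
R = (PIP − Pplat)/V̇ = (17.0 − 14.0) / 0.5667 = 3.0/0.5667 = 5.294 cmH2O·s/L.
C = Vt/(Pplat − PEEP) = 651.71 / (14.0 − 4) = 651.71/10.0 = 65.171 mL/cmH2O.
τ = R × C = 5.294 × 0.06517 L/cmH2O = 0.345 s.
t = −τ·ln(1 − 0.99) = −0.345·ln(0.01) = 1.589 s.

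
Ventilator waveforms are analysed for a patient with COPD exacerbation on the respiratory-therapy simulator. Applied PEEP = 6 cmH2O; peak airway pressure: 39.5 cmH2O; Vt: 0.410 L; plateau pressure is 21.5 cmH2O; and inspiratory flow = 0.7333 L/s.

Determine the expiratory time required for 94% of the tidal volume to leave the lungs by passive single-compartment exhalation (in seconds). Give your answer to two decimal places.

1.83

R = (PIP − Pplat)/V̇ = (39.5 − 21.5) / 0.7333 = 18.0/0.7333 = 24.547 cmH2O·s/L.
C = Vt/(Pplat − PEEP) = 410.0 / (21.5 − 6) = 410.0/15.5 = 26.452 mL/cmH2O.
τ = R × C = 24.547 × 0.02645 L/cmH2O = 0.6493 s.
t = −τ·ln(1 − 0.94) = −0.6493·ln(0.06) = 1.827 s.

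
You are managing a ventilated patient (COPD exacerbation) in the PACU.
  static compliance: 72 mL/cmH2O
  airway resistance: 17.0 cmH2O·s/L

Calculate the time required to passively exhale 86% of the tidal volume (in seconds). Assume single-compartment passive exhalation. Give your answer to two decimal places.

τ = R × C = 17.0 × 72 mL/cmH2O = 17.0 × 0.072 L/cmH2O = 1.224 s.
Exhaled fraction f = 1 − e^(−t/τ) → t = −τ·ln(1 − f) = −1.224·ln(0.14) = 2.407 s.

2.41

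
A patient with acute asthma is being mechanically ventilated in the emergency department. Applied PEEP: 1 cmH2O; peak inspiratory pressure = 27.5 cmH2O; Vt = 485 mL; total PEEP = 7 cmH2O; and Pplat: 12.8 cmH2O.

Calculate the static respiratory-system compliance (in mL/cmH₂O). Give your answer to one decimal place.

End-expiratory occlusion gives total PEEP = 7 cmH2O (intrinsic PEEP = 7 − 1 = 6). Use total PEEP for the elastic gradient.
Cstat = Vt / (Pplat − PEEPtotal) = 485 / (12.8 − 7) = 485 / 5.8 = 83.621 mL/cmH2O.

83.6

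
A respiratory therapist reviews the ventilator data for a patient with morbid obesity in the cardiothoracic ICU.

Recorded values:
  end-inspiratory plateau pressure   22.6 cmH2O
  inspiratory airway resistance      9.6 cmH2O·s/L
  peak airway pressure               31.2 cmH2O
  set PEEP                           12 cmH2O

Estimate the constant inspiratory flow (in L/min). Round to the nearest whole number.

flow = (PIP − Pplat) / Raw = (31.2 − 22.6) / 9.6 = 0.8958 L/s × 60 = 53.748 L/min.

54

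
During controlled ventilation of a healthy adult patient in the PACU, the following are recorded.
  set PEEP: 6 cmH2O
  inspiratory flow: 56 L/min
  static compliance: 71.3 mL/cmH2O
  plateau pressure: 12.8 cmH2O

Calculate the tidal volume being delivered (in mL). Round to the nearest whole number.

485

Vt = Cstat × (Pplat − PEEP) = 71.3 × (12.8 − 6) = 71.3 × 6.8 = 484.84 mL.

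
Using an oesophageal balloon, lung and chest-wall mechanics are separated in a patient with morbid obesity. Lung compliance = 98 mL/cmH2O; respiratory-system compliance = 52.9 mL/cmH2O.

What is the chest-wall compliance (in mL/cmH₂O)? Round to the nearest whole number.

1/Ccw = 1/Crs − 1/CL.
1/Ccw = 1/52.9 − 1/98 = 0.0087.
Ccw = 114.94 mL/cmH2O.

115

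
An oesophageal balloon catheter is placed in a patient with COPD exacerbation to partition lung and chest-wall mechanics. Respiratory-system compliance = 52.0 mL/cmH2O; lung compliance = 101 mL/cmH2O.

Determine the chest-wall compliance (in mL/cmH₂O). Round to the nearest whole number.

107

1/Ccw = 1/Crs − 1/CL.
1/Ccw = 1/52.0 − 1/101 = 0.00933.
Ccw = 107.18 mL/cmH2O.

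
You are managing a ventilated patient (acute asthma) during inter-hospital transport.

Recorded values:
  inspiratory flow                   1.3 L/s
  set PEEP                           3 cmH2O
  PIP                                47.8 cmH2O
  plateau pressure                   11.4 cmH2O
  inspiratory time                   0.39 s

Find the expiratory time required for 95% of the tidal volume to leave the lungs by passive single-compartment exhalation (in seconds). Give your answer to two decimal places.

Vt = flow × Ti = 1.3 L/s × 0.39 s × 1000 mL/L = 507.0 mL.
R = (PIP − Pplat)/V̇ = (47.8 − 11.4) / 1.3 = 36.4/1.3 = 28.0 cmH2O·s/L.
C = Vt/(Pplat − PEEP) = 507.0 / (11.4 − 3) = 507.0/8.4 = 60.357 mL/cmH2O.
τ = R × C = 28.0 × 0.06036 L/cmH2O = 1.69 s.
t = −τ·ln(1 − 0.95) = −1.69·ln(0.05) = 5.063 s.

5.06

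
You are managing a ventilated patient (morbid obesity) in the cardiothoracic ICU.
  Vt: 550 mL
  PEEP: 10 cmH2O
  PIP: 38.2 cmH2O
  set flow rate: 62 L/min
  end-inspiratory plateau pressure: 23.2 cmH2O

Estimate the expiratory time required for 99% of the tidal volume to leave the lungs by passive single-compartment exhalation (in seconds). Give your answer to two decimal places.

Flow: 62 L/min ÷ 60 = 1.0333 L/s.
R = (PIP − Pplat)/V̇ = (38.2 − 23.2) / 1.0333 = 15.0/1.0333 = 14.517 cmH2O·s/L.
C = Vt/(Pplat − PEEP) = 550.0 / (23.2 − 10) = 550.0/13.2 = 41.667 mL/cmH2O.
τ = R × C = 14.517 × 0.04167 L/cmH2O = 0.6049 s.
t = −τ·ln(1 − 0.99) = −0.6049·ln(0.01) = 2.786 s.

2.79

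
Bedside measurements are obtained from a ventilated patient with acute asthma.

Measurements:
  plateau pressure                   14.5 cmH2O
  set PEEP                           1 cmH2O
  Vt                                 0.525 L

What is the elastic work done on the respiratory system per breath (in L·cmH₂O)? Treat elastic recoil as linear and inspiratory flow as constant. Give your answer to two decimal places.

Elastic work ≈ ½ × (Pplat − PEEP) × Vt = 0.5 × (14.5 − 1) × 0.525 L = 0.5 × 13.5 × 0.525 = 3.544 L·cmH2O.

3.54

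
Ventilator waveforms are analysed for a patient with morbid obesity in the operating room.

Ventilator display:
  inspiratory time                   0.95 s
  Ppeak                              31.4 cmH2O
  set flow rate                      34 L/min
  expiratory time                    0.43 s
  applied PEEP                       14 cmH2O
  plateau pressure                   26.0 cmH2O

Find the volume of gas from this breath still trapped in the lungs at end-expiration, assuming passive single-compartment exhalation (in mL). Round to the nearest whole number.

197

Flow: 34 L/min ÷ 60 = 0.5667 L/s.
Vt = flow × Ti = 0.5667 L/s × 0.95 s × 1000 mL/L = 538.37 mL.
R = (PIP − Pplat)/V̇ = (31.4 − 26.0) / 0.5667 = 5.4/0.5667 = 9.529 cmH2O·s/L.
C = Vt/(Pplat − PEEP) = 538.37 / (26.0 − 14) = 538.37/12.0 = 44.864 mL/cmH2O.
τ = R × C = 9.529 × 0.04486 L/cmH2O = 0.4275 s.
Fraction remaining = e^(−Te/τ) = e^(−0.43/0.4275) = 0.3657.
Trapped volume = 538.37 × 0.3657 = 196.88 mL.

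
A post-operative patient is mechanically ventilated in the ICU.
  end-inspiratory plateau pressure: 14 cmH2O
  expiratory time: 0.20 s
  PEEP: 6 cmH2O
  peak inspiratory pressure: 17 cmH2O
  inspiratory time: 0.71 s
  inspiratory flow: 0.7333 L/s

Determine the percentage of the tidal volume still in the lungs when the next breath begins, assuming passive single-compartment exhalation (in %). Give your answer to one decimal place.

Vt = flow × Ti = 0.7333 L/s × 0.71 s × 1000 mL/L = 520.64 mL.
R = (PIP − Pplat)/V̇ = (17 − 14) / 0.7333 = 3.0/0.7333 = 4.091 cmH2O·s/L.
C = Vt/(Pplat − PEEP) = 520.64 / (14 − 6) = 520.64/8.0 = 65.08 mL/cmH2O.
τ = R × C = 4.091 × 0.06508 L/cmH2O = 0.2662 s.
Fraction remaining at end-expiration = e^(−Te/τ) = e^(−0.20/0.2662) = 0.4717 → 47.17%.

47.2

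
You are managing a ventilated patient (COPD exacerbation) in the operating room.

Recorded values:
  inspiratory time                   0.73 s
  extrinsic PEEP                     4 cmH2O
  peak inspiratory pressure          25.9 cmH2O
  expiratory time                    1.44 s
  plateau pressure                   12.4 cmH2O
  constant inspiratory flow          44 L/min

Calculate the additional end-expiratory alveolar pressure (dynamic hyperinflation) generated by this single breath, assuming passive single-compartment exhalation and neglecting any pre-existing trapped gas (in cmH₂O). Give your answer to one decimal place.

Flow: 44 L/min ÷ 60 = 0.7333 L/s.
Vt = flow × Ti = 0.7333 L/s × 0.73 s × 1000 mL/L = 535.31 mL.
R = (PIP − Pplat)/V̇ = (25.9 − 12.4) / 0.7333 = 13.5/0.7333 = 18.41 cmH2O·s/L.
C = Vt/(Pplat − PEEP) = 535.31 / (12.4 − 4) = 535.31/8.4 = 63.727 mL/cmH2O.
τ = R × C = 18.41 × 0.06373 L/cmH2O = 1.173 s.
Fraction remaining = e^(−Te/τ) = e^(−1.44/1.173) = 0.293; trapped volume = 535.31 × 0.293 = 156.85 mL.
Additional alveolar pressure from trapping ≈ V_trapped / C = 156.85 / 63.727 = 2.461 cmH2O.

2.5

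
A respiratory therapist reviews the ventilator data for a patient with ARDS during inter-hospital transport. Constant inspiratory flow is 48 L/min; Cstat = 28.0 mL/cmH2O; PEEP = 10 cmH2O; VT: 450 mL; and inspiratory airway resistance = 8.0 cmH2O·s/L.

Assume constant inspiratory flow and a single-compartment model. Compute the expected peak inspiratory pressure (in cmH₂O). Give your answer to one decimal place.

Flow: 48 L/min ÷ 60 = 0.8 L/s.
Equation of motion (constant flow): PIP = Vt/C + R·V̇ + PEEP.
PIP = 450/28.0 + 8.0×0.8 + 10 = 16.071 + 6.4 + 10 = 32.471 cmH2O.

32.5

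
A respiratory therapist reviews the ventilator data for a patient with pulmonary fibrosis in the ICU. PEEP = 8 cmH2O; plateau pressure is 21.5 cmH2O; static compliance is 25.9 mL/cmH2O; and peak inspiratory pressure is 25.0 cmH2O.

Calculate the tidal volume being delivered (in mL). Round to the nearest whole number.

Vt = Cstat × (Pplat − PEEP) = 25.9 × (21.5 − 8) = 25.9 × 13.5 = 349.65 mL.

350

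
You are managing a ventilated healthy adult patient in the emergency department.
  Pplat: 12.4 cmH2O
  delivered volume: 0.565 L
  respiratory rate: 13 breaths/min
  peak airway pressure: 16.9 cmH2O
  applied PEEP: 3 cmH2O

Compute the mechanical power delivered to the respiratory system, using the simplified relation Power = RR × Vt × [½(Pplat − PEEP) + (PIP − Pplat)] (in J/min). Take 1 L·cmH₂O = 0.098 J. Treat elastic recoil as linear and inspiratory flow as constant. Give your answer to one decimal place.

Per-breath work = Vt × [½(Pplat−PEEP) + (PIP−Pplat)] = 0.565 × [0.5×9.4 + 4.5] = 0.565 × 9.2 = 5.198 L·cmH2O.
Power = 13 × 5.198 = 67.574 L·cmH2O/min.
× 0.098 J/(L·cmH2O) → 6.622 J/min.

6.6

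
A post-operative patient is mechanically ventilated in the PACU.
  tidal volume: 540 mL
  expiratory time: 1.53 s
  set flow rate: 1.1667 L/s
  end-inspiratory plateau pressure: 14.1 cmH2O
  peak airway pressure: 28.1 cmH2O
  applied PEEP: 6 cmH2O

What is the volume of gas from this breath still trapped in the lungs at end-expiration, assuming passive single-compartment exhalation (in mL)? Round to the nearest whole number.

80

R = (PIP − Pplat)/V̇ = (28.1 − 14.1) / 1.1667 = 14.0/1.1667 = 12.0 cmH2O·s/L.
C = Vt/(Pplat − PEEP) = 540.0 / (14.1 − 6) = 540.0/8.1 = 66.667 mL/cmH2O.
τ = R × C = 12.0 × 0.06667 L/cmH2O = 0.8 s.
Fraction remaining = e^(−Te/τ) = e^(−1.53/0.8) = 0.1477.
Trapped volume = 540.0 × 0.1477 = 79.758 mL.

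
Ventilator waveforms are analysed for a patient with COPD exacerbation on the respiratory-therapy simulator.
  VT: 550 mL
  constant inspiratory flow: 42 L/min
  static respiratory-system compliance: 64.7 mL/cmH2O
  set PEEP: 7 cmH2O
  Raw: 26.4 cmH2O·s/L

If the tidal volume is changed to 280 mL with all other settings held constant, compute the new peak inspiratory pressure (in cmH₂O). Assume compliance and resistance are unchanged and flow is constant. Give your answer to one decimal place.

Flow: 42 L/min ÷ 60 = 0.7 L/s.
PIP = Vt/C + R·V̇ + PEEP (constant-flow equation of motion).
Only the elastic term changes: ΔPIP = ΔVt / C = (280 − 550) / 64.7 = -4.173 cmH2O.
Original PIP = 550/64.7 + 26.4×0.7 + 7 = 33.981 cmH2O; new PIP = 33.981 + (-4.173) = 29.808 cmH2O.

29.8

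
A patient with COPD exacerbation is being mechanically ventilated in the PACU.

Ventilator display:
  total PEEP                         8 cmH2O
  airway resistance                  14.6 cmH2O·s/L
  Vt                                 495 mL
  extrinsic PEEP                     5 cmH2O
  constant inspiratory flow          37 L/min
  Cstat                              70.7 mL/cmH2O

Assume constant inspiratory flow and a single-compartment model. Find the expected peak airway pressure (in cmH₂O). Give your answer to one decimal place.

Flow: 37 L/min ÷ 60 = 0.6167 L/s.
Total PEEP = 8 cmH2O (set 5 + intrinsic 3); this is the baseline alveolar pressure.
Equation of motion (constant flow): PIP = Vt/C + R·V̇ + PEEP.
PIP = 495/70.7 + 14.6×0.6167 + 8 = 7.001 + 9.004 + 8 = 24.005 cmH2O.

24.0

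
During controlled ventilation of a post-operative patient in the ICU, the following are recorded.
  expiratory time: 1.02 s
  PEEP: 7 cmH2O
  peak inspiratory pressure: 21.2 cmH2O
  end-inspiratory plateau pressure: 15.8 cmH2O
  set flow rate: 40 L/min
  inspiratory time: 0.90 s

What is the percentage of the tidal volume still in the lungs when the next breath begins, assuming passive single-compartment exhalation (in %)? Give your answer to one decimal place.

15.8

Flow: 40 L/min ÷ 60 = 0.6667 L/s.
Vt = flow × Ti = 0.6667 L/s × 0.90 s × 1000 mL/L = 600.03 mL.
R = (PIP − Pplat)/V̇ = (21.2 − 15.8) / 0.6667 = 5.4/0.6667 = 8.1 cmH2O·s/L.
C = Vt/(Pplat − PEEP) = 600.03 / (15.8 − 7) = 600.03/8.8 = 68.185 mL/cmH2O.
τ = R × C = 8.1 × 0.06819 L/cmH2O = 0.5523 s.
Fraction remaining at end-expiration = e^(−Te/τ) = e^(−1.02/0.5523) = 0.1577 → 15.77%.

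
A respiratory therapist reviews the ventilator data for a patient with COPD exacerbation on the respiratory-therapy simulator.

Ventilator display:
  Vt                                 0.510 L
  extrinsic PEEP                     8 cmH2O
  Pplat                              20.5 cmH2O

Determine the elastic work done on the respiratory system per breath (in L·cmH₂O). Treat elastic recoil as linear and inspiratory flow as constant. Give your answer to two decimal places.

Elastic work ≈ ½ × (Pplat − PEEP) × Vt = 0.5 × (20.5 − 8) × 0.510 L = 0.5 × 12.5 × 0.510 = 3.188 L·cmH2O.

3.19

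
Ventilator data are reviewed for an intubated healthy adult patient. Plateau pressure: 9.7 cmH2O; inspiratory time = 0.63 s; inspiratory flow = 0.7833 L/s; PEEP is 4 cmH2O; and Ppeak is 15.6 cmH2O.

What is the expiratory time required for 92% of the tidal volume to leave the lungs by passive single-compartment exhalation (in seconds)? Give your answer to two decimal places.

1.65

Vt = flow × Ti = 0.7833 L/s × 0.63 s × 1000 mL/L = 493.48 mL.
R = (PIP − Pplat)/V̇ = (15.6 − 9.7) / 0.7833 = 5.9/0.7833 = 7.532 cmH2O·s/L.
C = Vt/(Pplat − PEEP) = 493.48 / (9.7 − 4) = 493.48/5.7 = 86.575 mL/cmH2O.
τ = R × C = 7.532 × 0.08658 L/cmH2O = 0.6521 s.
t = −τ·ln(1 − 0.92) = −0.6521·ln(0.08) = 1.647 s.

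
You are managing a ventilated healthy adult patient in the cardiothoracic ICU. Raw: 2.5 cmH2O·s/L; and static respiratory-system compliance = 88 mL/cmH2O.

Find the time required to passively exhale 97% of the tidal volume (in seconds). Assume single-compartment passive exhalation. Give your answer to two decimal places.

τ = R × C = 2.5 × 88 mL/cmH2O = 2.5 × 0.088 L/cmH2O = 0.22 s.
Exhaled fraction f = 1 − e^(−t/τ) → t = −τ·ln(1 − f) = −0.22·ln(0.03) = 0.7714 s.

0.77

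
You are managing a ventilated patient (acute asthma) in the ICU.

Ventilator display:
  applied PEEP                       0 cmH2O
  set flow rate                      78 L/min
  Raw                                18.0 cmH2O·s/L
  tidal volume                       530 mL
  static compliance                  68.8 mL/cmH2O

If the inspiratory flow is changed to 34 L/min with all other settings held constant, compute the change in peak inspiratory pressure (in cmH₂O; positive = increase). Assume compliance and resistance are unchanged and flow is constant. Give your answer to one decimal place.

-13.2

Flow: 78 L/min ÷ 60 = 1.3 L/s.
New flow: 34 L/min ÷ 60 = 0.5667 L/s.
PIP = Vt/C + R·V̇ + PEEP (constant-flow equation of motion).
Only the resistive term changes: ΔPIP = R × ΔV̇ = 18.0 × (0.5667 − 1.3) = 18.0 × -0.7333 = -13.199 cmH2O.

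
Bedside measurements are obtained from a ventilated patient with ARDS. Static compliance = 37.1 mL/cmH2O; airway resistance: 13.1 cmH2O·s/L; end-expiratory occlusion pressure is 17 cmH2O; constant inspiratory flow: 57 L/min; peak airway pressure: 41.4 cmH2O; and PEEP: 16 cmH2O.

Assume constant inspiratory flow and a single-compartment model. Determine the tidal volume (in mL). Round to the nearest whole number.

444

Flow: 57 L/min ÷ 60 = 0.95 L/s.
Total PEEP = 17 cmH2O (set 16 + intrinsic 1); this is the baseline alveolar pressure.
Equation of motion (constant flow): PIP = Vt/C + R·V̇ + PEEP.
Vt/C = PIP − R·V̇ − PEEP = 41.4 − 12.445 − 17 = 11.955 cmH2O.
Vt = C × 11.955 = 37.1 × 11.955 = 443.53 mL.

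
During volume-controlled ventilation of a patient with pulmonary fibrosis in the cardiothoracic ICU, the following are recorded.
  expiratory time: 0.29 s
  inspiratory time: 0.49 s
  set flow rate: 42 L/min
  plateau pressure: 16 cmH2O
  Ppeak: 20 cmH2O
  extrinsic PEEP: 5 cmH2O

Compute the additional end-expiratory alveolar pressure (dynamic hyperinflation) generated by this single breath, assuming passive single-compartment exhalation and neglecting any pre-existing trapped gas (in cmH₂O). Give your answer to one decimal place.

Flow: 42 L/min ÷ 60 = 0.7 L/s.
Vt = flow × Ti = 0.7 L/s × 0.49 s × 1000 mL/L = 343.0 mL.
R = (PIP − Pplat)/V̇ = (20 − 16) / 0.7 = 4.0/0.7 = 5.714 cmH2O·s/L.
C = Vt/(Pplat − PEEP) = 343.0 / (16 − 5) = 343.0/11.0 = 31.182 mL/cmH2O.
τ = R × C = 5.714 × 0.03118 L/cmH2O = 0.1782 s.
Fraction remaining = e^(−Te/τ) = e^(−0.29/0.1782) = 0.1964; trapped volume = 343.0 × 0.1964 = 67.365 mL.
Additional alveolar pressure from trapping ≈ V_trapped / C = 67.365 / 31.182 = 2.16 cmH2O.

2.2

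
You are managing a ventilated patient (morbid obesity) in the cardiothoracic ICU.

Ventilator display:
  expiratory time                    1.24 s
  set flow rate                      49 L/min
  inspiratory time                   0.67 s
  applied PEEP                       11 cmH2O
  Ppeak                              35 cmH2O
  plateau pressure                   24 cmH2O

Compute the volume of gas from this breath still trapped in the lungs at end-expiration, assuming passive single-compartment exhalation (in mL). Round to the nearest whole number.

61

Flow: 49 L/min ÷ 60 = 0.8167 L/s.
Vt = flow × Ti = 0.8167 L/s × 0.67 s × 1000 mL/L = 547.19 mL.
R = (PIP − Pplat)/V̇ = (35 − 24) / 0.8167 = 11.0/0.8167 = 13.469 cmH2O·s/L.
C = Vt/(Pplat − PEEP) = 547.19 / (24 − 11) = 547.19/13.0 = 42.092 mL/cmH2O.
τ = R × C = 13.469 × 0.04209 L/cmH2O = 0.5669 s.
Fraction remaining = e^(−Te/τ) = e^(−1.24/0.5669) = 0.1122.
Trapped volume = 547.19 × 0.1122 = 61.395 mL.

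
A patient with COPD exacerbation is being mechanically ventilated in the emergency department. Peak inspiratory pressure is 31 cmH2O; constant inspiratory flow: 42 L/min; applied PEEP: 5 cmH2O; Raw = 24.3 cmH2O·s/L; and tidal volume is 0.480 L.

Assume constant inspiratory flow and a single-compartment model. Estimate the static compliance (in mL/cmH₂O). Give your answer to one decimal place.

Flow: 42 L/min ÷ 60 = 0.7 L/s.
Equation of motion (constant flow): PIP = Vt/C + R·V̇ + PEEP.
Vt/C = PIP − R·V̇ − PEEP = 31 − 24.3×0.7 − 5 = 31 − 17.01 − 5 = 8.99 cmH2O.
C = Vt / 8.99 = 480 / 8.99 = 53.393 mL/cmH2O.

53.4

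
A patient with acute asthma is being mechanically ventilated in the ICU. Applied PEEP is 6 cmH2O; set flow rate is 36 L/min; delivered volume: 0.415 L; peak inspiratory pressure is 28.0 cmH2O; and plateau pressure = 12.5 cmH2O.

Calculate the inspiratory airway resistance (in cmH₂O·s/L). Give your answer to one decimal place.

Flow: 36 L/min ÷ 60 = 0.6 L/s.
Raw = (PIP − Pplat) / flow = (28.0 − 12.5) / 0.6 = 15.5 / 0.6 = 25.833 cmH2O·s/L.

25.8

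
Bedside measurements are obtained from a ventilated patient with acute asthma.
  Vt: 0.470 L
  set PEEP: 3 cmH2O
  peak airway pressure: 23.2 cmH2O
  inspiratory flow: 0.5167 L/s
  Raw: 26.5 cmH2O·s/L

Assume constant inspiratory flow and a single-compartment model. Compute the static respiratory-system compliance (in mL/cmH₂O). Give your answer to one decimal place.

Equation of motion (constant flow): PIP = Vt/C + R·V̇ + PEEP.
Vt/C = PIP − R·V̇ − PEEP = 23.2 − 26.5×0.5167 − 3 = 23.2 − 13.693 − 3 = 6.507 cmH2O.
C = Vt / 6.507 = 470 / 6.507 = 72.23 mL/cmH2O.

72.2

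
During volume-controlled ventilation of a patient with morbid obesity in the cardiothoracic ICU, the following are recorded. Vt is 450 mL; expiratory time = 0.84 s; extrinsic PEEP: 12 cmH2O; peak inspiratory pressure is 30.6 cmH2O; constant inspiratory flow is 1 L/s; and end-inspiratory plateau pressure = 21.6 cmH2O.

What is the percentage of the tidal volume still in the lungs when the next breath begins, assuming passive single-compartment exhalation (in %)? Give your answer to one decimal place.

R = (PIP − Pplat)/V̇ = (30.6 − 21.6) / 1 = 9.0/1 = 9.0 cmH2O·s/L.
C = Vt/(Pplat − PEEP) = 450.0 / (21.6 − 12) = 450.0/9.6 = 46.875 mL/cmH2O.
τ = R × C = 9.0 × 0.04688 L/cmH2O = 0.4219 s.
Fraction remaining at end-expiration = e^(−Te/τ) = e^(−0.84/0.4219) = 0.1366 → 13.66%.

13.7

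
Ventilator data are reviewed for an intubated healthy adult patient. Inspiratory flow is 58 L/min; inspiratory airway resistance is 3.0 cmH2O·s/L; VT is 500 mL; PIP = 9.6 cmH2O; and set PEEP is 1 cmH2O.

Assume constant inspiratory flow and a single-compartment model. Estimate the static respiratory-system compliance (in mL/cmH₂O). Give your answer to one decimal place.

Flow: 58 L/min ÷ 60 = 0.9667 L/s.
Equation of motion (constant flow): PIP = Vt/C + R·V̇ + PEEP.
Vt/C = PIP − R·V̇ − PEEP = 9.6 − 3.0×0.9667 − 1 = 9.6 − 2.9 − 1 = 5.7 cmH2O.
C = Vt / 5.7 = 500 / 5.7 = 87.719 mL/cmH2O.

87.7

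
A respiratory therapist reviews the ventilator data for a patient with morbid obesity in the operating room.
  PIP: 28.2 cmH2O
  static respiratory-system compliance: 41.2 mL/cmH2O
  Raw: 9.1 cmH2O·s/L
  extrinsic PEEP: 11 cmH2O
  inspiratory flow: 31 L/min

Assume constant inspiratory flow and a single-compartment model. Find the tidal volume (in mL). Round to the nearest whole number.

Flow: 31 L/min ÷ 60 = 0.5167 L/s.
Equation of motion (constant flow): PIP = Vt/C + R·V̇ + PEEP.
Vt/C = PIP − R·V̇ − PEEP = 28.2 − 4.702 − 11 = 12.498 cmH2O.
Vt = C × 12.498 = 41.2 × 12.498 = 514.92 mL.

515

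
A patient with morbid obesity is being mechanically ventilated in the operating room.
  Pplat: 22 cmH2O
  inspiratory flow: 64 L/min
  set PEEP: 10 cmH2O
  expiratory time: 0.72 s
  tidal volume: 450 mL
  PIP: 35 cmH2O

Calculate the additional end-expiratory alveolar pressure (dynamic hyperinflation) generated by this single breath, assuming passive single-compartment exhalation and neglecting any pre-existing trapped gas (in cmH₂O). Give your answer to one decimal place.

Flow: 64 L/min ÷ 60 = 1.0667 L/s.
R = (PIP − Pplat)/V̇ = (35 − 22) / 1.0667 = 13.0/1.0667 = 12.187 cmH2O·s/L.
C = Vt/(Pplat − PEEP) = 450.0 / (22 − 10) = 450.0/12.0 = 37.5 mL/cmH2O.
τ = R × C = 12.187 × 0.0375 L/cmH2O = 0.457 s.
Fraction remaining = e^(−Te/τ) = e^(−0.72/0.457) = 0.2069; trapped volume = 450.0 × 0.2069 = 93.105 mL.
Additional alveolar pressure from trapping ≈ V_trapped / C = 93.105 / 37.5 = 2.483 cmH2O.

2.5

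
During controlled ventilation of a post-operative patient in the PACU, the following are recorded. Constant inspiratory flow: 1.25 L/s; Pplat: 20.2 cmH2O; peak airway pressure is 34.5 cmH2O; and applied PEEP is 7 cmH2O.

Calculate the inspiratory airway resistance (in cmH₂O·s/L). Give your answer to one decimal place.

11.4

Raw = (PIP − Pplat) / flow = (34.5 − 20.2) / 1.25 = 14.3 / 1.25 = 11.44 cmH2O·s/L.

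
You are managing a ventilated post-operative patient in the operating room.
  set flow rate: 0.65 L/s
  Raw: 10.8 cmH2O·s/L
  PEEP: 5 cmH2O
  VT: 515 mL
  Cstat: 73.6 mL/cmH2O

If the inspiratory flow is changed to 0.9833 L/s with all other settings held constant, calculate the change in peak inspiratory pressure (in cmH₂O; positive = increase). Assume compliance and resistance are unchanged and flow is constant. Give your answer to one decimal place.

PIP = Vt/C + R·V̇ + PEEP (constant-flow equation of motion).
Only the resistive term changes: ΔPIP = R × ΔV̇ = 10.8 × (0.9833 − 0.65) = 10.8 × 0.3333 = 3.6 cmH2O.

3.6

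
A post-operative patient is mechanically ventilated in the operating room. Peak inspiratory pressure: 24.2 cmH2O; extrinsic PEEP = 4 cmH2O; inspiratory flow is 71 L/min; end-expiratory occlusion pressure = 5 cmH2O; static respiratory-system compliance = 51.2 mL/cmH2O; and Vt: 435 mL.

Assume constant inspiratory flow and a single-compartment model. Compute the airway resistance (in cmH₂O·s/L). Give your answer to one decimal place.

Flow: 71 L/min ÷ 60 = 1.1833 L/s.
Total PEEP = 5 cmH2O (set 4 + intrinsic 1); this is the baseline alveolar pressure.
Equation of motion (constant flow): PIP = Vt/C + R·V̇ + PEEP.
R·V̇ = PIP − Vt/C − PEEP = 24.2 − 435/51.2 − 5 = 24.2 − 8.496 − 5 = 10.704 cmH2O.
R = 10.704 / 1.1833 = 9.046 cmH2O·s/L.

9.0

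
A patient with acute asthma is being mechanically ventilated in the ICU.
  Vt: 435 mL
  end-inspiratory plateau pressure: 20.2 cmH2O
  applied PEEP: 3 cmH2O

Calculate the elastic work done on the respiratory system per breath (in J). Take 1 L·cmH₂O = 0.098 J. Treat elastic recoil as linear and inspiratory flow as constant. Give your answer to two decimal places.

Elastic work ≈ ½ × (Pplat − PEEP) × Vt = 0.5 × (20.2 − 3) × 0.435 L = 0.5 × 17.2 × 0.435 = 3.741 L·cmH2O.
× 0.098 J/(L·cmH2O) → 0.3666 J.

0.37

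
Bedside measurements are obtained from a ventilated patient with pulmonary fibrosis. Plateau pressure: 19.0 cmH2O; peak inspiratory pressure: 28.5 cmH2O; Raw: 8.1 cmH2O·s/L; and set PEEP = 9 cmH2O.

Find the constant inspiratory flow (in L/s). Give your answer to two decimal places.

1.17

flow = (PIP − Pplat) / Raw = 9.5 / 8.1 = 1.173 L/s.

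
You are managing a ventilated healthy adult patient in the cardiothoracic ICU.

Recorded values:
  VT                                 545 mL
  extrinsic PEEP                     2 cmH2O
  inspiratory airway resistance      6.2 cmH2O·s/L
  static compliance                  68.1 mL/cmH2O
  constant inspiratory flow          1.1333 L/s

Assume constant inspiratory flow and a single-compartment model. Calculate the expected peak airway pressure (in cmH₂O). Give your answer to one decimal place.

Equation of motion (constant flow): PIP = Vt/C + R·V̇ + PEEP.
PIP = 545/68.1 + 6.2×1.1333 + 2 = 8.003 + 7.026 + 2 = 17.029 cmH2O.

17.0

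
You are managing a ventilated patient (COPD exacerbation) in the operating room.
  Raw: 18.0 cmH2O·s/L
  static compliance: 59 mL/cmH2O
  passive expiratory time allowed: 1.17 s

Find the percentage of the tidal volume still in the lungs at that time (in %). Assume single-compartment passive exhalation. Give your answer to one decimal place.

τ = R × C = 18.0 × 59 mL/cmH2O = 18.0 × 0.059 L/cmH2O = 1.062 s.
Passive exhalation: V(t)/V₀ = e^(−t/τ) = e^(−1.17/1.062) = 0.3323.
Fraction remaining = 0.3323 → 33.23%.

33.2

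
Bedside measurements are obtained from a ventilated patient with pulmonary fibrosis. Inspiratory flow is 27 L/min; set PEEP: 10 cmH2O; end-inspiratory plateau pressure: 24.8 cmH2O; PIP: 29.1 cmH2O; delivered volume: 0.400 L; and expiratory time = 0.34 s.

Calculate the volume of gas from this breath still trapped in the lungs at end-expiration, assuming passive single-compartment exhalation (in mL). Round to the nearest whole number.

Flow: 27 L/min ÷ 60 = 0.45 L/s.
R = (PIP − Pplat)/V̇ = (29.1 − 24.8) / 0.45 = 4.3/0.45 = 9.556 cmH2O·s/L.
C = Vt/(Pplat − PEEP) = 400.0 / (24.8 − 10) = 400.0/14.8 = 27.027 mL/cmH2O.
τ = R × C = 9.556 × 0.02703 L/cmH2O = 0.2583 s.
Fraction remaining = e^(−Te/τ) = e^(−0.34/0.2583) = 0.2681.
Trapped volume = 400.0 × 0.2681 = 107.24 mL.

107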